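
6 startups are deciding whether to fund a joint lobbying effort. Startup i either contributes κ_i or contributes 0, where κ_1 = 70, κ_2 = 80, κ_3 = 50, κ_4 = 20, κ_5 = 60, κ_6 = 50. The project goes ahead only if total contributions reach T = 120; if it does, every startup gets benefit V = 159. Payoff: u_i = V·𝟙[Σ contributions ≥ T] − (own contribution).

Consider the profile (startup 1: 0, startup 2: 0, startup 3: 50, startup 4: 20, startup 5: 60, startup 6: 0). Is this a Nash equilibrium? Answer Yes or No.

Yes

Total = 130 ≥ 120: provided.
Startup 1 (pledges 0, payoff 159): pledging 70 → total 200, payoff 89. No gain.
Startup 2 (pledges 0, payoff 159): pledging 80 → total 210, payoff 79. No gain.
Startup 3 (pledges 50, payoff 109): dropping to 0 → total 80, payoff 0. No gain.
Startup 4 (pledges 20, payoff 139): dropping to 0 → total 110, payoff 0. No gain.
Startup 5 (pledges 60, payoff 99): dropping to 0 → total 70, payoff 0. No gain.
Startup 6 (pledges 0, payoff 159): pledging 50 → total 180, payoff 109. No gain.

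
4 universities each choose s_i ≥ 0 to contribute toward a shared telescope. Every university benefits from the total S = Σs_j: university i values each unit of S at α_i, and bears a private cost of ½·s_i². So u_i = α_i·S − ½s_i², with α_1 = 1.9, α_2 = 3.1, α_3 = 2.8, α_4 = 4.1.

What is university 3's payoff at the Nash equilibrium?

University i's FOC: ∂u_i/∂s_i = α_i − s_i = 0, so s_i* = α_i.
NE contributions = (1.9, 3.1, 2.8, 4.1); S = 11.9.
u_3 = α_3·S − ½·(s_3)² = 2.8·11.9 − ½·2.8² = 29.4.

29.4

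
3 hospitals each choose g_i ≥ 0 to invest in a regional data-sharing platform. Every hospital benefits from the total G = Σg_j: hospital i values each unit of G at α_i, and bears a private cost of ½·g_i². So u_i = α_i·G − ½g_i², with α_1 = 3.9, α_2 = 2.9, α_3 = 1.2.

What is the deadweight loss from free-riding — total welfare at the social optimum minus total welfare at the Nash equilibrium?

44.53

Hospital i's FOC: ∂u_i/∂g_i = α_i − g_i = 0, so g_i* = α_i.
NE contributions = (3.9, 2.9, 1.2); G = 8.
W^NE = (Σα)·G − ½Σα_i² = 8² − ½·25.06 = 51.47.
Planner sets g_i = Σα_j = 8 for every i, so G^SO = 3·8 = 24.
W^SO = (Σα)·G^SO − ½·3·(Σα)² = (3/2)·8² = 96.
Deadweight loss = W^SO − W^NE = 44.53.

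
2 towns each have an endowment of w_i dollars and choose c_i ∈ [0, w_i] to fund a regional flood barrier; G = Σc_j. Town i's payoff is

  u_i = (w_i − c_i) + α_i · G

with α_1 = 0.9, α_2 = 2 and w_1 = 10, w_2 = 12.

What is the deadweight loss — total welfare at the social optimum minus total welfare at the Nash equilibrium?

∂u_i/∂c_i = α_i − 1, so town i contributes w_i if α_i > 1, else 0.
α_i > 1 for i ∈ {2}; NE contributions (0, 12), G = 12.
W^NE = Σw_i − G^NE + (Σα_i)·G^NE = 22 + 1.9·12 = 44.8.
Planner: ∂(Σu_j)/∂c_i = Σα_j − 1 = 1.9 > 0, so everyone contributes w_i; G^SO = 22, W^SO = 22 + 1.9·22 = 63.8.
Deadweight loss = 19.

19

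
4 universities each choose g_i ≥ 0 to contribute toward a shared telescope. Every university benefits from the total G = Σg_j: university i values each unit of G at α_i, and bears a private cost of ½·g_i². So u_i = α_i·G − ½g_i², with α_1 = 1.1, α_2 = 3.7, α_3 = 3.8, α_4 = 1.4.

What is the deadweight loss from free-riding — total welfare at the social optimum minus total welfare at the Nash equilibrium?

115.65

University i's FOC: ∂u_i/∂g_i = α_i − g_i = 0, so g_i* = α_i.
NE contributions = (1.1, 3.7, 3.8, 1.4); G = 10.
W^NE = (Σα)·G − ½Σα_i² = 10² − ½·31.3 = 84.35.
Planner sets g_i = Σα_j = 10 for every i, so G^SO = 4·10 = 40.
W^SO = (Σα)·G^SO − ½·4·(Σα)² = (4/2)·10² = 200.
Deadweight loss = W^SO − W^NE = 115.65.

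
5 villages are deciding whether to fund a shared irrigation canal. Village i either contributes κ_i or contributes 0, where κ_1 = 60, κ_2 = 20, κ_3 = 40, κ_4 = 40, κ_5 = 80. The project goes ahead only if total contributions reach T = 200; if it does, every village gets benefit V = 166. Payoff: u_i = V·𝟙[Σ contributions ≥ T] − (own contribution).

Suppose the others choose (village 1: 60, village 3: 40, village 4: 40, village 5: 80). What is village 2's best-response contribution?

Others' total = 220 ≥ 200; contributing adds cost 20 for no extra benefit.
Best response: 0.

0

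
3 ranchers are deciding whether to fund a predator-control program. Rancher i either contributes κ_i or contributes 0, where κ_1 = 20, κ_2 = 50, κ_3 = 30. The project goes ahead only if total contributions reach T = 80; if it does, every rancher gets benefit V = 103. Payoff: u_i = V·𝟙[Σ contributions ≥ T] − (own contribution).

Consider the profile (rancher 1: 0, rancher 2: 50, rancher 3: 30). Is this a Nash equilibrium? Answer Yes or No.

Yes

Total = 80 ≥ 80: provided.
Rancher 1 (pledges 0, payoff 103): pledging 20 → total 100, payoff 83. No gain.
Rancher 2 (pledges 50, payoff 53): dropping to 0 → total 30, payoff 0. No gain.
Rancher 3 (pledges 30, payoff 73): dropping to 0 → total 50, payoff 0. No gain.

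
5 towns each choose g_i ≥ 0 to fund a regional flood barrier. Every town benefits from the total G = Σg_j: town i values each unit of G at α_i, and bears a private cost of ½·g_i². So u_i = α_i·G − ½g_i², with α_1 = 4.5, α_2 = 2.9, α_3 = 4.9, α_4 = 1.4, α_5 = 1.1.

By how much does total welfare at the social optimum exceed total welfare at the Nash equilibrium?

356.48

Town i's FOC: ∂u_i/∂g_i = α_i − g_i = 0, so g_i* = α_i.
NE contributions = (4.5, 2.9, 4.9, 1.4, 1.1); G = 14.8.
W^NE = (Σα)·G − ½Σα_i² = 14.8² − ½·55.84 = 191.12.
Planner sets g_i = Σα_j = 14.8 for every i, so G^SO = 5·14.8 = 74.
W^SO = (Σα)·G^SO − ½·5·(Σα)² = (5/2)·14.8² = 547.6.
Deadweight loss = W^SO − W^NE = 356.48.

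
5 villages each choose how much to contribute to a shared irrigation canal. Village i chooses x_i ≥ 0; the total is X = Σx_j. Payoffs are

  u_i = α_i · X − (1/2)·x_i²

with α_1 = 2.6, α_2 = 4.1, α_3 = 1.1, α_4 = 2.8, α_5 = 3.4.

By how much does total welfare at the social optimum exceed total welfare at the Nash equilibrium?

316.09

Village i's FOC: ∂u_i/∂x_i = α_i − x_i = 0, so x_i* = α_i.
NE contributions = (2.6, 4.1, 1.1, 2.8, 3.4); X = 14.
W^NE = (Σα)·X − ½Σα_i² = 14² − ½·44.18 = 173.91.
Planner sets x_i = Σα_j = 14 for every i, so X^SO = 5·14 = 70.
W^SO = (Σα)·X^SO − ½·5·(Σα)² = (5/2)·14² = 490.
Deadweight loss = W^SO − W^NE = 316.09.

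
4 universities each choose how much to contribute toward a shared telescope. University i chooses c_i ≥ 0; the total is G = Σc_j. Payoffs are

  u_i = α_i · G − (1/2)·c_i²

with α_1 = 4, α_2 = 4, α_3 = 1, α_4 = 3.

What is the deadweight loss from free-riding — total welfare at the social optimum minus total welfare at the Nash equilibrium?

165

University i's FOC: ∂u_i/∂c_i = α_i − c_i = 0, so c_i* = α_i.
NE contributions = (4, 4, 1, 3); G = 12.
W^NE = (Σα)·G − ½Σα_i² = 12² − ½·42 = 123.
Planner sets c_i = Σα_j = 12 for every i, so G^SO = 4·12 = 48.
W^SO = (Σα)·G^SO − ½·4·(Σα)² = (4/2)·12² = 288.
Deadweight loss = W^SO − W^NE = 165.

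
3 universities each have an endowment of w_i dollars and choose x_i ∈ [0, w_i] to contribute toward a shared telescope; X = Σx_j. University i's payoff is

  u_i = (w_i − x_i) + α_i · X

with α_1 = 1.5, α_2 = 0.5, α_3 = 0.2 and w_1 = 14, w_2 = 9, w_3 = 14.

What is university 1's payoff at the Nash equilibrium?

∂u_i/∂x_i = α_i − 1, so university i contributes w_i if α_i > 1, else 0.
α_i > 1 for i ∈ {1}; NE contributions (14, 0, 0), X = 14.
u_1 = (14 − 14) + 1.5·14 = 21.

21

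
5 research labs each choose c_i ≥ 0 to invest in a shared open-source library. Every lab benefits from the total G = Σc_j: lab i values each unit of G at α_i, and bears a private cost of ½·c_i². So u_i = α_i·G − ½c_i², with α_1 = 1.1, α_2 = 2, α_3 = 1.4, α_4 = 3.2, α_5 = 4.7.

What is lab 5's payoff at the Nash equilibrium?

Lab i's FOC: ∂u_i/∂c_i = α_i − c_i = 0, so c_i* = α_i.
NE contributions = (1.1, 2, 1.4, 3.2, 4.7); G = 12.4.
u_5 = α_5·G − ½·(c_5)² = 4.7·12.4 − ½·4.7² = 47.235.

47.235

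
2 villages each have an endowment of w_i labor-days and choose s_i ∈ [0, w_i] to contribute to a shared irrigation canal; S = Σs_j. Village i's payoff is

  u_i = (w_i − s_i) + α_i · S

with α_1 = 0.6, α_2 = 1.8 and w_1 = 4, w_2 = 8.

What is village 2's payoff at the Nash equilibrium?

14.4

∂u_i/∂s_i = α_i − 1, so village i contributes w_i if α_i > 1, else 0.
α_i > 1 for i ∈ {2}; NE contributions (0, 8), S = 8.
u_2 = (8 − 8) + 1.8·8 = 14.4.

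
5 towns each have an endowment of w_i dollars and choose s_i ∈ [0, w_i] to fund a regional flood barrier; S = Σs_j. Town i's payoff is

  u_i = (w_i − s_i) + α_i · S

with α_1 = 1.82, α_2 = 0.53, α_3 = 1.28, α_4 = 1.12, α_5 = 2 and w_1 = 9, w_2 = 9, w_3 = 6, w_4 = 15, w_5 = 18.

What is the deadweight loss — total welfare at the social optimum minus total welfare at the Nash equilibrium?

51.75

∂u_i/∂s_i = α_i − 1, so town i contributes w_i if α_i > 1, else 0.
α_i > 1 for i ∈ {1, 3, 4, 5}; NE contributions (9, 0, 6, 15, 18), S = 48.
W^NE = Σw_i − S^NE + (Σα_i)·S^NE = 57 + 5.75·48 = 333.
Planner: ∂(Σu_j)/∂s_i = Σα_j − 1 = 5.75 > 0, so everyone contributes w_i; S^SO = 57, W^SO = 57 + 5.75·57 = 384.75.
Deadweight loss = 51.75.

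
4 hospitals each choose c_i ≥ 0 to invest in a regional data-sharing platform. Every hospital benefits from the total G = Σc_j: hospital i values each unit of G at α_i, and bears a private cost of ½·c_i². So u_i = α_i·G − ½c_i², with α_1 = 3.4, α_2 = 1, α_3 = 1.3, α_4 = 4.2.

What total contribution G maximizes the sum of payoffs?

Planner FOC: ∂(Σu_j)/∂c_i = (Σα_j) − c_i = 0, so c_i^SO = Σα_j = 9.9 for every i; G^SO = 39.6.

39.6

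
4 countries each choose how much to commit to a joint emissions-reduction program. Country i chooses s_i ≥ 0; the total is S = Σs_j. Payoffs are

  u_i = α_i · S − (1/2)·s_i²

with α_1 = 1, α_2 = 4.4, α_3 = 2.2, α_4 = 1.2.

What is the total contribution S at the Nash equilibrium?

8.8

Country i's FOC: ∂u_i/∂s_i = α_i − s_i = 0, so s_i* = α_i.
NE contributions = (1, 4.4, 2.2, 1.2); S = 8.8.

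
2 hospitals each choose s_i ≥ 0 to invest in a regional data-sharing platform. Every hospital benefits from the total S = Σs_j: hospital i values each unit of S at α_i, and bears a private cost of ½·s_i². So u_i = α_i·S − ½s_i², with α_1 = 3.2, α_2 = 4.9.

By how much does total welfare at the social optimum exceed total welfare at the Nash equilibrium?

17.125

Hospital i's FOC: ∂u_i/∂s_i = α_i − s_i = 0, so s_i* = α_i.
NE contributions = (3.2, 4.9); S = 8.1.
W^NE = (Σα)·S − ½Σα_i² = 8.1² − ½·34.25 = 48.485.
Planner sets s_i = Σα_j = 8.1 for every i, so S^SO = 2·8.1 = 16.2.
W^SO = (Σα)·S^SO − ½·2·(Σα)² = (2/2)·8.1² = 65.61.
Deadweight loss = W^SO − W^NE = 17.125.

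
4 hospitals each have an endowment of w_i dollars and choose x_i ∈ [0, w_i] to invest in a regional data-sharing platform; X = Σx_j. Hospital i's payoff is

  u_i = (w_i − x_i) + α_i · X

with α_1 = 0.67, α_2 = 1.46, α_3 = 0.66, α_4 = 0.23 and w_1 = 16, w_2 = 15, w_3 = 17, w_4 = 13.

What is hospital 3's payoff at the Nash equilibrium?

∂u_i/∂x_i = α_i − 1, so hospital i contributes w_i if α_i > 1, else 0.
α_i > 1 for i ∈ {2}; NE contributions (0, 15, 0, 0), X = 15.
u_3 = (17 − 0) + 0.66·15 = 26.9.

26.9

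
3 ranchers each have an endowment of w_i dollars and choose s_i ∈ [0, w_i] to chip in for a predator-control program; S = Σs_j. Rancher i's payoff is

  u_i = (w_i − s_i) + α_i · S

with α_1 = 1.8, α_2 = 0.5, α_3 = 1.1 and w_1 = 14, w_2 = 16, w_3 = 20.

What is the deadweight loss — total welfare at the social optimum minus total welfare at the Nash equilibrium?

∂u_i/∂s_i = α_i − 1, so rancher i contributes w_i if α_i > 1, else 0.
α_i > 1 for i ∈ {1, 3}; NE contributions (14, 0, 20), S = 34.
W^NE = Σw_i − S^NE + (Σα_i)·S^NE = 50 + 2.4·34 = 131.6.
Planner: ∂(Σu_j)/∂s_i = Σα_j − 1 = 2.4 > 0, so everyone contributes w_i; S^SO = 50, W^SO = 50 + 2.4·50 = 170.
Deadweight loss = 38.4.

38.4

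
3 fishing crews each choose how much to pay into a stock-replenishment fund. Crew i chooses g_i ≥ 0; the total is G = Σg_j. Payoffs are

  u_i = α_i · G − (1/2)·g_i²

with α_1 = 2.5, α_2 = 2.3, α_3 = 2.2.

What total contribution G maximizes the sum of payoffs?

21

Planner FOC: ∂(Σu_j)/∂g_i = (Σα_j) − g_i = 0, so g_i^SO = Σα_j = 7 for every i; G^SO = 21.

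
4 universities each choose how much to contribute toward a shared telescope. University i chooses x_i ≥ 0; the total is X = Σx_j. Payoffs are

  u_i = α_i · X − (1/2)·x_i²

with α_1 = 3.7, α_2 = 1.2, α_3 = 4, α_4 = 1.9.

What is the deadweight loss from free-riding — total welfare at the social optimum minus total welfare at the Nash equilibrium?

University i's FOC: ∂u_i/∂x_i = α_i − x_i = 0, so x_i* = α_i.
NE contributions = (3.7, 1.2, 4, 1.9); X = 10.8.
W^NE = (Σα)·X − ½Σα_i² = 10.8² − ½·34.74 = 99.27.
Planner sets x_i = Σα_j = 10.8 for every i, so X^SO = 4·10.8 = 43.2.
W^SO = (Σα)·X^SO − ½·4·(Σα)² = (4/2)·10.8² = 233.28.
Deadweight loss = W^SO − W^NE = 134.01.

134.01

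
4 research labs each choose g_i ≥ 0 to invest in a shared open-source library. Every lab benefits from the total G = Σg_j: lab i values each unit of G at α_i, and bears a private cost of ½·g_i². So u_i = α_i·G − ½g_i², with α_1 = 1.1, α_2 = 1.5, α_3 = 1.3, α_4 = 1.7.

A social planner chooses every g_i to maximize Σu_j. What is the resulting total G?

Planner FOC: ∂(Σu_j)/∂g_i = (Σα_j) − g_i = 0, so g_i^SO = Σα_j = 5.6 for every i; G^SO = 22.4.

22.4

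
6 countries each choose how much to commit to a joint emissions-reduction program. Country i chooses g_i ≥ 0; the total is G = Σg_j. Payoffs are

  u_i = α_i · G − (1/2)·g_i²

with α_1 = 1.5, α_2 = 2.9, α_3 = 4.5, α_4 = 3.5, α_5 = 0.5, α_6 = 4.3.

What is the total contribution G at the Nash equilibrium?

17.2

Country i's FOC: ∂u_i/∂g_i = α_i − g_i = 0, so g_i* = α_i.
NE contributions = (1.5, 2.9, 4.5, 3.5, 0.5, 4.3); G = 17.2.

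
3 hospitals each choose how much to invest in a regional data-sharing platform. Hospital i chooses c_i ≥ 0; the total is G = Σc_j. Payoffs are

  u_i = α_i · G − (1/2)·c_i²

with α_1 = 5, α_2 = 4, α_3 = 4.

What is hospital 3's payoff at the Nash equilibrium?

44

Hospital i's FOC: ∂u_i/∂c_i = α_i − c_i = 0, so c_i* = α_i.
NE contributions = (5, 4, 4); G = 13.
u_3 = α_3·G − ½·(c_3)² = 4·13 − ½·4² = 44.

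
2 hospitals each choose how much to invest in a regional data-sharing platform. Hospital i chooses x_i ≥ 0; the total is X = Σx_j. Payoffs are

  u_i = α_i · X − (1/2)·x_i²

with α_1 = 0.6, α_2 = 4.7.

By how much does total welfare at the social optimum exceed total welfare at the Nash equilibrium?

Hospital i's FOC: ∂u_i/∂x_i = α_i − x_i = 0, so x_i* = α_i.
NE contributions = (0.6, 4.7); X = 5.3.
W^NE = (Σα)·X − ½Σα_i² = 5.3² − ½·22.45 = 16.865.
Planner sets x_i = Σα_j = 5.3 for every i, so X^SO = 2·5.3 = 10.6.
W^SO = (Σα)·X^SO − ½·2·(Σα)² = (2/2)·5.3² = 28.09.
Deadweight loss = W^SO − W^NE = 11.225.

11.225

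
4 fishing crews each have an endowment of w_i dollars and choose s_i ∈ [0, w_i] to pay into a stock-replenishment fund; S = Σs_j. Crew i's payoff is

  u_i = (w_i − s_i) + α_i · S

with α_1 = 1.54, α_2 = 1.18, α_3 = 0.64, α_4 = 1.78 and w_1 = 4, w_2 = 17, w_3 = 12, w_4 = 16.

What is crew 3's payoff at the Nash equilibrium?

35.68

∂u_i/∂s_i = α_i − 1, so crew i contributes w_i if α_i > 1, else 0.
α_i > 1 for i ∈ {1, 2, 4}; NE contributions (4, 17, 0, 16), S = 37.
u_3 = (12 − 0) + 0.64·37 = 35.68.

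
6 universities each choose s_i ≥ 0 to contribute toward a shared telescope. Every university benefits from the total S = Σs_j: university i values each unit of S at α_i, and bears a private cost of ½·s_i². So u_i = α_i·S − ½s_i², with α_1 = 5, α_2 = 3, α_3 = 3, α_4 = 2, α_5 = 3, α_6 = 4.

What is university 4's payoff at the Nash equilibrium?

38

University i's FOC: ∂u_i/∂s_i = α_i − s_i = 0, so s_i* = α_i.
NE contributions = (5, 3, 3, 2, 3, 4); S = 20.
u_4 = α_4·S − ½·(s_4)² = 2·20 − ½·2² = 38.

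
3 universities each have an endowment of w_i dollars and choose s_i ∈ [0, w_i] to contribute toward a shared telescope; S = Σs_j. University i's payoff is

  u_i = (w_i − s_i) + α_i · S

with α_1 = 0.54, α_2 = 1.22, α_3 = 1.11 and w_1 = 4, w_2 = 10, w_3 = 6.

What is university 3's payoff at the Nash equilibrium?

17.76

∂u_i/∂s_i = α_i − 1, so university i contributes w_i if α_i > 1, else 0.
α_i > 1 for i ∈ {2, 3}; NE contributions (0, 10, 6), S = 16.
u_3 = (6 − 6) + 1.11·16 = 17.76.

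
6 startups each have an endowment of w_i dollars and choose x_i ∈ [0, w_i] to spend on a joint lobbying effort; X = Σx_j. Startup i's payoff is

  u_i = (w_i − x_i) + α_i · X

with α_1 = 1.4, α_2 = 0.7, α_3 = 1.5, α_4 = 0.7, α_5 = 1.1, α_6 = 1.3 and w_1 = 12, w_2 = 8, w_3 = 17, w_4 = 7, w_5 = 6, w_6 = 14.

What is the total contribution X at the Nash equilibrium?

∂u_i/∂x_i = α_i − 1, so startup i contributes w_i if α_i > 1, else 0.
α_i > 1 for i ∈ {1, 3, 5, 6}; NE contributions (12, 0, 17, 0, 6, 14), X = 49.

49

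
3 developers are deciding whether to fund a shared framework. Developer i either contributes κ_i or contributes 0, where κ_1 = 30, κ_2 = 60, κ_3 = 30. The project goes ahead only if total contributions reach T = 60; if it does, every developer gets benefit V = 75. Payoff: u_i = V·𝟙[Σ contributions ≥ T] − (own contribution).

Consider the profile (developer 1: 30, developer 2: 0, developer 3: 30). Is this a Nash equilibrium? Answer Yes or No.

Total = 60 ≥ 60: provided.
Developer 1 (pledges 30, payoff 45): dropping to 0 → total 30, payoff 0. No gain.
Developer 2 (pledges 0, payoff 75): pledging 60 → total 120, payoff 15. No gain.
Developer 3 (pledges 30, payoff 45): dropping to 0 → total 30, payoff 0. No gain.

Yes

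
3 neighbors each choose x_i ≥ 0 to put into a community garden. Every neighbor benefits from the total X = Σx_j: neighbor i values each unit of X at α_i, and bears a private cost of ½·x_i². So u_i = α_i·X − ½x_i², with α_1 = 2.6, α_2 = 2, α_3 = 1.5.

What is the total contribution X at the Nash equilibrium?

6.1

Neighbor i's FOC: ∂u_i/∂x_i = α_i − x_i = 0, so x_i* = α_i.
NE contributions = (2.6, 2, 1.5); X = 6.1.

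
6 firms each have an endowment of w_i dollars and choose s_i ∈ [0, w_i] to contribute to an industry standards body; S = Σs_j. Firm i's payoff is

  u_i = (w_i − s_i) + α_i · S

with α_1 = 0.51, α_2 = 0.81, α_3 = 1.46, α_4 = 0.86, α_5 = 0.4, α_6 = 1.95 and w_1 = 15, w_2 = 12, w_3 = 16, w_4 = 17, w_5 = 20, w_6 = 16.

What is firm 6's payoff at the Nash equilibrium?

62.4

∂u_i/∂s_i = α_i − 1, so firm i contributes w_i if α_i > 1, else 0.
α_i > 1 for i ∈ {3, 6}; NE contributions (0, 0, 16, 0, 0, 16), S = 32.
u_6 = (16 − 16) + 1.95·32 = 62.4.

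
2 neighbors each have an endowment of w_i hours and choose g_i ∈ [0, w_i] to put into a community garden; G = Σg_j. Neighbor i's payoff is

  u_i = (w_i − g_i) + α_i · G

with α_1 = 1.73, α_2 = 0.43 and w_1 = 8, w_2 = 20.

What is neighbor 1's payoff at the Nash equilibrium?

13.84

∂u_i/∂g_i = α_i − 1, so neighbor i contributes w_i if α_i > 1, else 0.
α_i > 1 for i ∈ {1}; NE contributions (8, 0), G = 8.
u_1 = (8 − 8) + 1.73·8 = 13.84.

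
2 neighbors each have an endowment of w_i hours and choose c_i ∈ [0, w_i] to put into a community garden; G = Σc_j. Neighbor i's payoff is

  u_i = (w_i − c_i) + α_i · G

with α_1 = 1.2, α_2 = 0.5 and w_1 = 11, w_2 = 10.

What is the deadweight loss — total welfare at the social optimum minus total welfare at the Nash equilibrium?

7

∂u_i/∂c_i = α_i − 1, so neighbor i contributes w_i if α_i > 1, else 0.
α_i > 1 for i ∈ {1}; NE contributions (11, 0), G = 11.
W^NE = Σw_i − G^NE + (Σα_i)·G^NE = 21 + 0.7·11 = 28.7.
Planner: ∂(Σu_j)/∂c_i = Σα_j − 1 = 0.7 > 0, so everyone contributes w_i; G^SO = 21, W^SO = 21 + 0.7·21 = 35.7.
Deadweight loss = 7.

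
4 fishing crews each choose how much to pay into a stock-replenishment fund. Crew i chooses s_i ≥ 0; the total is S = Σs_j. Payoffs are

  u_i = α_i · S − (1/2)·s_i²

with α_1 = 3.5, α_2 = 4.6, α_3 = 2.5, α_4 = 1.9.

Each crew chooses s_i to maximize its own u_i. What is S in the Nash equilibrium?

12.5

Crew i's FOC: ∂u_i/∂s_i = α_i − s_i = 0, so s_i* = α_i.
NE contributions = (3.5, 4.6, 2.5, 1.9); S = 12.5.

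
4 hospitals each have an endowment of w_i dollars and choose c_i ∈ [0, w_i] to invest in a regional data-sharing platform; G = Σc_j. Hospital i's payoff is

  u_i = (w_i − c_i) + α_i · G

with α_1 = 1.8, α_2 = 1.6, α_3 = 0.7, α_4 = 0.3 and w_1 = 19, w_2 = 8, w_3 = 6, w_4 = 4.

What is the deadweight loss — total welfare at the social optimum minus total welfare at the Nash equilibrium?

∂u_i/∂c_i = α_i − 1, so hospital i contributes w_i if α_i > 1, else 0.
α_i > 1 for i ∈ {1, 2}; NE contributions (19, 8, 0, 0), G = 27.
W^NE = Σw_i − G^NE + (Σα_i)·G^NE = 37 + 3.4·27 = 128.8.
Planner: ∂(Σu_j)/∂c_i = Σα_j − 1 = 3.4 > 0, so everyone contributes w_i; G^SO = 37, W^SO = 37 + 3.4·37 = 162.8.
Deadweight loss = 34.

34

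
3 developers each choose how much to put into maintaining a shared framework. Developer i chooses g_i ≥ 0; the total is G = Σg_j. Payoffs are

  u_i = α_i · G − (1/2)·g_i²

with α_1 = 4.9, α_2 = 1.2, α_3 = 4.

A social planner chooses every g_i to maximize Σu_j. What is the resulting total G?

30.3

Planner FOC: ∂(Σu_j)/∂g_i = (Σα_j) − g_i = 0, so g_i^SO = Σα_j = 10.1 for every i; G^SO = 30.3.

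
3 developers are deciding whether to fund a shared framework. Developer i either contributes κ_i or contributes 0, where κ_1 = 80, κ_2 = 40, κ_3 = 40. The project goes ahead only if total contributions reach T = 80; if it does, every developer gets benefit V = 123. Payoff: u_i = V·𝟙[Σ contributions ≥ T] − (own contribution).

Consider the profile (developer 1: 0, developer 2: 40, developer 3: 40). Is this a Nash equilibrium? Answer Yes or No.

Total = 80 ≥ 80: provided.
Developer 1 (pledges 0, payoff 123): pledging 80 → total 160, payoff 43. No gain.
Developer 2 (pledges 40, payoff 83): dropping to 0 → total 40, payoff 0. No gain.
Developer 3 (pledges 40, payoff 83): dropping to 0 → total 40, payoff 0. No gain.

Yes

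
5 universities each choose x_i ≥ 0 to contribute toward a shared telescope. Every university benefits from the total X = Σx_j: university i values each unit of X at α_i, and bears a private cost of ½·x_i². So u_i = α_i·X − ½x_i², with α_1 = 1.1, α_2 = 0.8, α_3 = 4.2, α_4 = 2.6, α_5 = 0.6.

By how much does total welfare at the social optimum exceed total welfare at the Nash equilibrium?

University i's FOC: ∂u_i/∂x_i = α_i − x_i = 0, so x_i* = α_i.
NE contributions = (1.1, 0.8, 4.2, 2.6, 0.6); X = 9.3.
W^NE = (Σα)·X − ½Σα_i² = 9.3² − ½·26.61 = 73.185.
Planner sets x_i = Σα_j = 9.3 for every i, so X^SO = 5·9.3 = 46.5.
W^SO = (Σα)·X^SO − ½·5·(Σα)² = (5/2)·9.3² = 216.225.
Deadweight loss = W^SO − W^NE = 143.04.

143.04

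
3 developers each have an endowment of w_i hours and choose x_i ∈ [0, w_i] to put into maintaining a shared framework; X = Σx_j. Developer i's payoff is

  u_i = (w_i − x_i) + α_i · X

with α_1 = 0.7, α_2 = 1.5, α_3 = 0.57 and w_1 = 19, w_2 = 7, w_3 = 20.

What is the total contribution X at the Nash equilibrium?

7

∂u_i/∂x_i = α_i − 1, so developer i contributes w_i if α_i > 1, else 0.
α_i > 1 for i ∈ {2}; NE contributions (0, 7, 0), X = 7.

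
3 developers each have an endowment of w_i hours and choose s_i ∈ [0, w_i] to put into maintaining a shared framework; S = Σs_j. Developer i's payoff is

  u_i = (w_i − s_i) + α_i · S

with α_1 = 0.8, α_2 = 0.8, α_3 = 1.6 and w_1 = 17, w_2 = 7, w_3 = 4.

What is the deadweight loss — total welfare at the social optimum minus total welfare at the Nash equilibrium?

52.8

∂u_i/∂s_i = α_i − 1, so developer i contributes w_i if α_i > 1, else 0.
α_i > 1 for i ∈ {3}; NE contributions (0, 0, 4), S = 4.
W^NE = Σw_i − S^NE + (Σα_i)·S^NE = 28 + 2.2·4 = 36.8.
Planner: ∂(Σu_j)/∂s_i = Σα_j − 1 = 2.2 > 0, so everyone contributes w_i; S^SO = 28, W^SO = 28 + 2.2·28 = 89.6.
Deadweight loss = 52.8.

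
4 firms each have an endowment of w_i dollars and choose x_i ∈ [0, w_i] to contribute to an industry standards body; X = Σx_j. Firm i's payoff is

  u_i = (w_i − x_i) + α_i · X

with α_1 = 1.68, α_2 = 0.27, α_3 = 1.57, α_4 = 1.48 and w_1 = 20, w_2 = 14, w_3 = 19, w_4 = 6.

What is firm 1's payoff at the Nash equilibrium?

75.6

∂u_i/∂x_i = α_i − 1, so firm i contributes w_i if α_i > 1, else 0.
α_i > 1 for i ∈ {1, 3, 4}; NE contributions (20, 0, 19, 6), X = 45.
u_1 = (20 − 20) + 1.68·45 = 75.6.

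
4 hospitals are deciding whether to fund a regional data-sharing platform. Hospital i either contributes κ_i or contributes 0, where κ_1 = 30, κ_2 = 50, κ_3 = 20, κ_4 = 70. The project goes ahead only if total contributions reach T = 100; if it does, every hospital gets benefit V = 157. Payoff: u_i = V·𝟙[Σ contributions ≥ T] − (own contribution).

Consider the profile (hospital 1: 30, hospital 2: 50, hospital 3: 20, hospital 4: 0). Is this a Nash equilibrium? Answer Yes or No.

Yes

Total = 100 ≥ 100: provided.
Hospital 1 (pledges 30, payoff 127): dropping to 0 → total 70, payoff 0. No gain.
Hospital 2 (pledges 50, payoff 107): dropping to 0 → total 50, payoff 0. No gain.
Hospital 3 (pledges 20, payoff 137): dropping to 0 → total 80, payoff 0. No gain.
Hospital 4 (pledges 0, payoff 157): pledging 70 → total 170, payoff 87. No gain.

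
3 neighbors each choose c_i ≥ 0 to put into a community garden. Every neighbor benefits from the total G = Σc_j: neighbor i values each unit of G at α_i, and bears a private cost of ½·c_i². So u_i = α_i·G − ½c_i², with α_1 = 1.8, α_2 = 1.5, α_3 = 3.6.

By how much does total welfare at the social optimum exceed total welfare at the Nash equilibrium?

33.03

Neighbor i's FOC: ∂u_i/∂c_i = α_i − c_i = 0, so c_i* = α_i.
NE contributions = (1.8, 1.5, 3.6); G = 6.9.
W^NE = (Σα)·G − ½Σα_i² = 6.9² − ½·18.45 = 38.385.
Planner sets c_i = Σα_j = 6.9 for every i, so G^SO = 3·6.9 = 20.7.
W^SO = (Σα)·G^SO − ½·3·(Σα)² = (3/2)·6.9² = 71.415.
Deadweight loss = W^SO − W^NE = 33.03.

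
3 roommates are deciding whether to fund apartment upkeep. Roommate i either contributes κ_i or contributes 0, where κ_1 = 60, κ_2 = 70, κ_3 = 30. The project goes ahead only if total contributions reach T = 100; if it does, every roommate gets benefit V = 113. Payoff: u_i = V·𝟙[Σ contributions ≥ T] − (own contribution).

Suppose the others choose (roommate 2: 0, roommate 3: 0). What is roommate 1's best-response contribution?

Others' total = 0. Even contributing 60 gives 60 < 100: no benefit either way.
Best response: 0.

0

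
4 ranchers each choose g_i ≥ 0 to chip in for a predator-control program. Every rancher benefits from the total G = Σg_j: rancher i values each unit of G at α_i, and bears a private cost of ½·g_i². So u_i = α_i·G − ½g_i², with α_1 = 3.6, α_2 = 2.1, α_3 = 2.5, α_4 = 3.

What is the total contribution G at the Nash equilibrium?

11.2

Rancher i's FOC: ∂u_i/∂g_i = α_i − g_i = 0, so g_i* = α_i.
NE contributions = (3.6, 2.1, 2.5, 3); G = 11.2.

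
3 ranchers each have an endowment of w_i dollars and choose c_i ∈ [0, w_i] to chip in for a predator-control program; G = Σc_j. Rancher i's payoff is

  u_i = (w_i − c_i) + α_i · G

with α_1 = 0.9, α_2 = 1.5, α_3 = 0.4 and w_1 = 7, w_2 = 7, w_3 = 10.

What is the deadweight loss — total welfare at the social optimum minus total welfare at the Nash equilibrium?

∂u_i/∂c_i = α_i − 1, so rancher i contributes w_i if α_i > 1, else 0.
α_i > 1 for i ∈ {2}; NE contributions (0, 7, 0), G = 7.
W^NE = Σw_i − G^NE + (Σα_i)·G^NE = 24 + 1.8·7 = 36.6.
Planner: ∂(Σu_j)/∂c_i = Σα_j − 1 = 1.8 > 0, so everyone contributes w_i; G^SO = 24, W^SO = 24 + 1.8·24 = 67.2.
Deadweight loss = 30.6.

30.6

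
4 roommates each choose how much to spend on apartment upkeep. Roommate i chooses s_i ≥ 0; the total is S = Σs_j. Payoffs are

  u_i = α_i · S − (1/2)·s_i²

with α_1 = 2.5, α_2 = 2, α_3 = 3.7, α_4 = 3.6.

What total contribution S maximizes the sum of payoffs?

47.2

Planner FOC: ∂(Σu_j)/∂s_i = (Σα_j) − s_i = 0, so s_i^SO = Σα_j = 11.8 for every i; S^SO = 47.2.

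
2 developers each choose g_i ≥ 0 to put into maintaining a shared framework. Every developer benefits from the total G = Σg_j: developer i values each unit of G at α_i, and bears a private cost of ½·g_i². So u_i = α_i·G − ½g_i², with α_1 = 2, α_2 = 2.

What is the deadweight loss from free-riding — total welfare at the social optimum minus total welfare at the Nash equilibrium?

4

Developer i's FOC: ∂u_i/∂g_i = α_i − g_i = 0, so g_i* = α_i.
NE contributions = (2, 2); G = 4.
W^NE = (Σα)·G − ½Σα_i² = 4² − ½·8 = 12.
Planner sets g_i = Σα_j = 4 for every i, so G^SO = 2·4 = 8.
W^SO = (Σα)·G^SO − ½·2·(Σα)² = (2/2)·4² = 16.
Deadweight loss = W^SO − W^NE = 4.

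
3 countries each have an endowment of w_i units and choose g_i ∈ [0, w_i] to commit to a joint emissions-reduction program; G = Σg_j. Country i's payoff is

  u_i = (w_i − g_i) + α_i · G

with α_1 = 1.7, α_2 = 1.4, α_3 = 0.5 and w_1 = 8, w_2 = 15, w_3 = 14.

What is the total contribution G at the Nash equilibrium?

∂u_i/∂g_i = α_i − 1, so country i contributes w_i if α_i > 1, else 0.
α_i > 1 for i ∈ {1, 2}; NE contributions (8, 15, 0), G = 23.

23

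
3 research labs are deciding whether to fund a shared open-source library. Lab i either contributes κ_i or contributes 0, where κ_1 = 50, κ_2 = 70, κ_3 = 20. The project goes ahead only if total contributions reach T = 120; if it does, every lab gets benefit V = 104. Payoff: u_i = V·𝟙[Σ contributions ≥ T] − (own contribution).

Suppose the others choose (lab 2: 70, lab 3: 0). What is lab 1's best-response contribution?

Others' total = 70. Contributing 50 brings total to 120 ≥ 120: gain V − κ_1 = 54.
Best response: 50.

50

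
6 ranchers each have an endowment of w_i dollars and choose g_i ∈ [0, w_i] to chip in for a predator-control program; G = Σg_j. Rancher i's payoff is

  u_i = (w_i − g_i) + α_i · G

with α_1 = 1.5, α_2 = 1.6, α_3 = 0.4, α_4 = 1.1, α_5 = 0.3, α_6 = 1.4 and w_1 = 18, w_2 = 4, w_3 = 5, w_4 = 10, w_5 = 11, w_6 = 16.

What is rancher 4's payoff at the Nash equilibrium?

∂u_i/∂g_i = α_i − 1, so rancher i contributes w_i if α_i > 1, else 0.
α_i > 1 for i ∈ {1, 2, 4, 6}; NE contributions (18, 4, 0, 10, 0, 16), G = 48.
u_4 = (10 − 10) + 1.1·48 = 52.8.

52.8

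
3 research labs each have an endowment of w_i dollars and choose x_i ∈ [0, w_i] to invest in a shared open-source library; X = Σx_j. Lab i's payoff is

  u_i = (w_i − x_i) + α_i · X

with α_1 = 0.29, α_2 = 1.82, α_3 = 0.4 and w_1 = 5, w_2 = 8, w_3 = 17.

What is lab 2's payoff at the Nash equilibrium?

∂u_i/∂x_i = α_i − 1, so lab i contributes w_i if α_i > 1, else 0.
α_i > 1 for i ∈ {2}; NE contributions (0, 8, 0), X = 8.
u_2 = (8 − 8) + 1.82·8 = 14.56.

14.56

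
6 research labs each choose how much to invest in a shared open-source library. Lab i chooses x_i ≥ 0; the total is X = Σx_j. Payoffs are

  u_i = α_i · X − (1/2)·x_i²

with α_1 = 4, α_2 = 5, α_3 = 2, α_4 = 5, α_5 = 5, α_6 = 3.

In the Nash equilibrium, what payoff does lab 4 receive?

107.5

Lab i's FOC: ∂u_i/∂x_i = α_i − x_i = 0, so x_i* = α_i.
NE contributions = (4, 5, 2, 5, 5, 3); X = 24.
u_4 = α_4·X − ½·(x_4)² = 5·24 − ½·5² = 107.5.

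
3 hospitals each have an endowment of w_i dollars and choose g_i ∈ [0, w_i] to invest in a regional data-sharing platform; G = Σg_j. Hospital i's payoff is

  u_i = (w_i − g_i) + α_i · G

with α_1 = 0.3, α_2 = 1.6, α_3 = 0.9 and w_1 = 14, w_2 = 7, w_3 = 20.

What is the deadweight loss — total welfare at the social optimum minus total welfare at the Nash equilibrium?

∂u_i/∂g_i = α_i − 1, so hospital i contributes w_i if α_i > 1, else 0.
α_i > 1 for i ∈ {2}; NE contributions (0, 7, 0), G = 7.
W^NE = Σw_i − G^NE + (Σα_i)·G^NE = 41 + 1.8·7 = 53.6.
Planner: ∂(Σu_j)/∂g_i = Σα_j − 1 = 1.8 > 0, so everyone contributes w_i; G^SO = 41, W^SO = 41 + 1.8·41 = 114.8.
Deadweight loss = 61.2.

61.2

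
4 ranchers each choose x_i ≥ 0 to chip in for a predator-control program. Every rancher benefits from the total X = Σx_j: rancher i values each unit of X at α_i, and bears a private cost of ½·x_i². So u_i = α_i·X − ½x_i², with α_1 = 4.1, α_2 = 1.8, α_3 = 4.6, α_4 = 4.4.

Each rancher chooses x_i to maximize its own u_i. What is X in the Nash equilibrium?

14.9

Rancher i's FOC: ∂u_i/∂x_i = α_i − x_i = 0, so x_i* = α_i.
NE contributions = (4.1, 1.8, 4.6, 4.4); X = 14.9.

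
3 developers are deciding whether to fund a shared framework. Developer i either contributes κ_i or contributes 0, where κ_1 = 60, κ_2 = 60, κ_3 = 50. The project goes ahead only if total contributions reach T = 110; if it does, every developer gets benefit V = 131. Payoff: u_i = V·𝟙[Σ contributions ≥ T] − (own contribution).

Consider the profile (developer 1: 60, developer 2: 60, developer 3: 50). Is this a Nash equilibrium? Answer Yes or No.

Total = 170 ≥ 110: provided.
Developer 1 (pledges 60, payoff 71): dropping to 0 → total 110, payoff 131. Profitable deviation.

No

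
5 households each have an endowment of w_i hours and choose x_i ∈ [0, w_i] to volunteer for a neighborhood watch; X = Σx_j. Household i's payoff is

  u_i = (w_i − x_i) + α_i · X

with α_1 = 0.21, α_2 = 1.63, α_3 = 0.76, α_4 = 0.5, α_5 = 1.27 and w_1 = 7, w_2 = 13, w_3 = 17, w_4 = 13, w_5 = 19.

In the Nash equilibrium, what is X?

32

∂u_i/∂x_i = α_i − 1, so household i contributes w_i if α_i > 1, else 0.
α_i > 1 for i ∈ {2, 5}; NE contributions (0, 13, 0, 0, 19), X = 32.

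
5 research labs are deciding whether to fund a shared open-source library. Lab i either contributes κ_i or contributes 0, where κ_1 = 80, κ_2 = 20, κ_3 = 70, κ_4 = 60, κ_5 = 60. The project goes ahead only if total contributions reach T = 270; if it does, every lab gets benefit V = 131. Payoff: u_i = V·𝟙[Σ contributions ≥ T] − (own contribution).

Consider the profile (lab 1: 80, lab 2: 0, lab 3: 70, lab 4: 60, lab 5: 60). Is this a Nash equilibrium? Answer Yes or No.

Total = 270 ≥ 270: provided.
Lab 1 (pledges 80, payoff 51): dropping to 0 → total 190, payoff 0. No gain.
Lab 2 (pledges 0, payoff 131): pledging 20 → total 290, payoff 111. No gain.
Lab 3 (pledges 70, payoff 61): dropping to 0 → total 200, payoff 0. No gain.
Lab 4 (pledges 60, payoff 71): dropping to 0 → total 210, payoff 0. No gain.
Lab 5 (pledges 60, payoff 71): dropping to 0 → total 210, payoff 0. No gain.

Yes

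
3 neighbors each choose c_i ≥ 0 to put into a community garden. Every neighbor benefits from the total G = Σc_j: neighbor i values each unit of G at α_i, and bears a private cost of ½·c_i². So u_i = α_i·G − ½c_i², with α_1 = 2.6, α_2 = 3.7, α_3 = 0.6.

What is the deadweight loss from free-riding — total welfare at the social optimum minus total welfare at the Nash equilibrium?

34.21

Neighbor i's FOC: ∂u_i/∂c_i = α_i − c_i = 0, so c_i* = α_i.
NE contributions = (2.6, 3.7, 0.6); G = 6.9.
W^NE = (Σα)·G − ½Σα_i² = 6.9² − ½·20.81 = 37.205.
Planner sets c_i = Σα_j = 6.9 for every i, so G^SO = 3·6.9 = 20.7.
W^SO = (Σα)·G^SO − ½·3·(Σα)² = (3/2)·6.9² = 71.415.
Deadweight loss = W^SO − W^NE = 34.21.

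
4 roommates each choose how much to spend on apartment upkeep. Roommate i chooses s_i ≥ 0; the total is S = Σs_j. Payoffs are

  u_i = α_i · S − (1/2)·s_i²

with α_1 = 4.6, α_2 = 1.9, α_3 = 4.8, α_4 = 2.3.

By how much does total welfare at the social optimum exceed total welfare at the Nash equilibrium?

211.51

Roommate i's FOC: ∂u_i/∂s_i = α_i − s_i = 0, so s_i* = α_i.
NE contributions = (4.6, 1.9, 4.8, 2.3); S = 13.6.
W^NE = (Σα)·S − ½Σα_i² = 13.6² − ½·53.1 = 158.41.
Planner sets s_i = Σα_j = 13.6 for every i, so S^SO = 4·13.6 = 54.4.
W^SO = (Σα)·S^SO − ½·4·(Σα)² = (4/2)·13.6² = 369.92.
Deadweight loss = W^SO − W^NE = 211.51.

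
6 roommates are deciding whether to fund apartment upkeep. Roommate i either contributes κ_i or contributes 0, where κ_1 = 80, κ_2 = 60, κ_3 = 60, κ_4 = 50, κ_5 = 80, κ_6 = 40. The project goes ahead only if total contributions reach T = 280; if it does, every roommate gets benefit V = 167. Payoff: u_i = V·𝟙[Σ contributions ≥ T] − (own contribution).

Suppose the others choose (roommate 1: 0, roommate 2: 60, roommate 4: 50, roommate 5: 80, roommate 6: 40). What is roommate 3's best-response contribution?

60

Others' total = 230. Contributing 60 brings total to 290 ≥ 280: gain V − κ_3 = 107.
Best response: 60.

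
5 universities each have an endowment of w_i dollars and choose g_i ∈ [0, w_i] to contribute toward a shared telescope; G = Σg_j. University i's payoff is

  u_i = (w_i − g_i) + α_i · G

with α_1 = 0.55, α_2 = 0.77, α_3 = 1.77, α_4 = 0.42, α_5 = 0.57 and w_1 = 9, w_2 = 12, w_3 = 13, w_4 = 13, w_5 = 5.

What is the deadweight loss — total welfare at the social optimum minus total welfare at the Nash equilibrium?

∂u_i/∂g_i = α_i − 1, so university i contributes w_i if α_i > 1, else 0.
α_i > 1 for i ∈ {3}; NE contributions (0, 0, 13, 0, 0), G = 13.
W^NE = Σw_i − G^NE + (Σα_i)·G^NE = 52 + 3.08·13 = 92.04.
Planner: ∂(Σu_j)/∂g_i = Σα_j − 1 = 3.08 > 0, so everyone contributes w_i; G^SO = 52, W^SO = 52 + 3.08·52 = 212.16.
Deadweight loss = 120.12.

120.12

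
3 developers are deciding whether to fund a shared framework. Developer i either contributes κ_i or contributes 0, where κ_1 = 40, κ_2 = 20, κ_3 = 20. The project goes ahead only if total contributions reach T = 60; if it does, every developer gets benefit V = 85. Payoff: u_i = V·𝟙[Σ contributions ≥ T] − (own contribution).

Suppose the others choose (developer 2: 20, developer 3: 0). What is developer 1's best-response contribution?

40

Others' total = 20. Contributing 40 brings total to 60 ≥ 60: gain V − κ_1 = 45.
Best response: 40.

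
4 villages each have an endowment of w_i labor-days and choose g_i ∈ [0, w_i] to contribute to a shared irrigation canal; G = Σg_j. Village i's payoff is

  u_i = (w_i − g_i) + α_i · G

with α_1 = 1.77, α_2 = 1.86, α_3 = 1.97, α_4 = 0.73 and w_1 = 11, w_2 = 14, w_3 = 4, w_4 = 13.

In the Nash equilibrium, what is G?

∂u_i/∂g_i = α_i − 1, so village i contributes w_i if α_i > 1, else 0.
α_i > 1 for i ∈ {1, 2, 3}; NE contributions (11, 14, 4, 0), G = 29.

29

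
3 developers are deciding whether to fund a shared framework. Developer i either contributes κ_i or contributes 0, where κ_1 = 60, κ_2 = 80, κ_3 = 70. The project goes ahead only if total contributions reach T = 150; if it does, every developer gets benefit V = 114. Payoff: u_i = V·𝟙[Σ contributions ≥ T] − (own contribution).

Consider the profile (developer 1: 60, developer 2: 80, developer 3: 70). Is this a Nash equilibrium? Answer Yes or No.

Total = 210 ≥ 150: provided.
Developer 1 (pledges 60, payoff 54): dropping to 0 → total 150, payoff 114. Profitable deviation.

No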